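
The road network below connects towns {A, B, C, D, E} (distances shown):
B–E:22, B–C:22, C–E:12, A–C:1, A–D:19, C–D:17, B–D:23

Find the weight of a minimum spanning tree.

Grow the tree from C using Prim:
Step 1: cheapest edge leaving the tree is A–C (1); add A.
Step 2: cheapest edge leaving the tree is C–E (12); add E.
Step 3: cheapest edge leaving the tree is C–D (17); add D.
Step 4: cheapest edge leaving the tree is B–C (22); add B.
MST edges: A–C, C–E, C–D, B–C; total weight 1+12+17+22 = 52.

52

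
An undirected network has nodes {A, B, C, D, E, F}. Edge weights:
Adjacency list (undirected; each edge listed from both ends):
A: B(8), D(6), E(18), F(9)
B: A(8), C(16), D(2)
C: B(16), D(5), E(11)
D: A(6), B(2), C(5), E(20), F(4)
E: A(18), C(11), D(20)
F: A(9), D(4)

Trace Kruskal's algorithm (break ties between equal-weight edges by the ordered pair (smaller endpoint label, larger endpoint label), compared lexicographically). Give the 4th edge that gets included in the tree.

A-D

Kruskal's algorithm — process edges by increasing weight (ties by edge label):
B D (2): add — endpoints in different components.
D F (4): add — endpoints in different components.
C D (5): add — endpoints in different components.
A D (6): add — endpoints in different components.
A B (8): skip — A and B already connected.
A F (9): skip — A and F already connected.
C E (11): add — endpoints in different components.
The 4th edge added is A D.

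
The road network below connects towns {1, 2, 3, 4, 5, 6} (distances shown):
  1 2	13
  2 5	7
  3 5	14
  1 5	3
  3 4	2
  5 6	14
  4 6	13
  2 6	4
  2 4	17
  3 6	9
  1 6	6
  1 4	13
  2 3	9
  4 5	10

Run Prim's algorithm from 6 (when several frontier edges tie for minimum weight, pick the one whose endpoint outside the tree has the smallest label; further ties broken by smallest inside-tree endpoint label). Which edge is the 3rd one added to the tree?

1-5

Prim's algorithm from 6:
Step 1: cheapest edge leaving the tree is 2 6 (4); add 2.
Step 2: cheapest edge leaving the tree is 1 6 (6); add 1.
Step 3: cheapest edge leaving the tree is 1 5 (3); add 5.
Step 4: cheapest edge leaving the tree is 2 3 (9); add 3.
Step 5: cheapest edge leaving the tree is 3 4 (2); add 4.
The 3rd edge added is 1 5.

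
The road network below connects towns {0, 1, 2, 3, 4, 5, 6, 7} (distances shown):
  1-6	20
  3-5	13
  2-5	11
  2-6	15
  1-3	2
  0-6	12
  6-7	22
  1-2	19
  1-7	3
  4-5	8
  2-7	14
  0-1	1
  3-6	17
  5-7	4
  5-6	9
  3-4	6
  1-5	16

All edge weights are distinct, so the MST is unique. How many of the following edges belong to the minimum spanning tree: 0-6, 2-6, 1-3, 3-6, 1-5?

1

Kruskal's algorithm — process edges by increasing weight (ties by edge label):
0-1 (1): add — endpoints in different components.
1-3 (2): add — endpoints in different components.
1-7 (3): add — endpoints in different components.
5-7 (4): add — endpoints in different components.
3-4 (6): add — endpoints in different components.
4-5 (8): skip — 4 and 5 already connected.
5-6 (9): add — endpoints in different components.
2-5 (11): add — endpoints in different components.
MST edge set: {0-1, 1-3, 1-7, 5-7, 3-4, 5-6, 2-5}.
Of the listed edges, {1-3} are in the MST → 1.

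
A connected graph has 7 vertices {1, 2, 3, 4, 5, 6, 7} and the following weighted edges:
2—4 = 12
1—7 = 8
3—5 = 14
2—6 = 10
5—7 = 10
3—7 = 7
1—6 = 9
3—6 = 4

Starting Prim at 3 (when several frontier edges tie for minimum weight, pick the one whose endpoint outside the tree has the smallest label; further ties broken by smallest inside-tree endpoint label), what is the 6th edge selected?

2-4

Prim's algorithm from 3:
Step 1: cheapest edge leaving the tree is 3—6 (4); add 6.
Step 2: cheapest edge leaving the tree is 3—7 (7); add 7.
Step 3: cheapest edge leaving the tree is 1—7 (8); add 1.
Step 4: cheapest edge leaving the tree is 2—6 (10); add 2.
Step 5: cheapest edge leaving the tree is 5—7 (10); add 5.
Step 6: cheapest edge leaving the tree is 2—4 (12); add 4.
The 6th edge added is 2—4.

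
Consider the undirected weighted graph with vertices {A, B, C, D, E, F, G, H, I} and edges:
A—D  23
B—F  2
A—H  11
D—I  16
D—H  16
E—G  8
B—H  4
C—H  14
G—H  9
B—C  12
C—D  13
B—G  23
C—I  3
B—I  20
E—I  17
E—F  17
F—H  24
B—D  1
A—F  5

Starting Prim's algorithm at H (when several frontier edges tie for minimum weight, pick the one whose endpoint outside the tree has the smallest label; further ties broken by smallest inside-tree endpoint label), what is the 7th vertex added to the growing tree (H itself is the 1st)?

E

Prim, starting at H.
Step 1: cheapest edge leaving the tree is B—H (4); add B.
Step 2: cheapest edge leaving the tree is B—D (1); add D.
Step 3: cheapest edge leaving the tree is B—F (2); add F.
Step 4: cheapest edge leaving the tree is A—F (5); add A.
Step 5: cheapest edge leaving the tree is G—H (9); add G.
Step 6: cheapest edge leaving the tree is E—G (8); add E.
Step 7: cheapest edge leaving the tree is B—C (12); add C.
Step 8: cheapest edge leaving the tree is C—I (3); add I.
Vertex order: H, B, D, F, A, G, E, C, I. The 7th vertex is E.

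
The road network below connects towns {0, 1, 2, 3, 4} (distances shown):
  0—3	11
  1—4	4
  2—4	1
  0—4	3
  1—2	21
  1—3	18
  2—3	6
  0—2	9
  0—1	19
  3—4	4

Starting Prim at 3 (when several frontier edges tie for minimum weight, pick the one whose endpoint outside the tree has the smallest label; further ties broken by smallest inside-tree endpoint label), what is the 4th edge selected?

1-4

Grow the tree from 3 using Prim:
Step 1: frontier [3—4 4, 2—3 6, 0—3 11, 1—3 18] → take 3—4 (4); add 4.
Step 2: frontier [2—3 6, 0—3 11, 1—3 18, 2—4 1, 0—4 3, 1—4 4] → take 2—4 (1); add 2.
Step 3: frontier [0—2 9, 1—2 21, 0—3 11, 1—3 18, 0—4 3, 1—4 4] → take 0—4 (3); add 0.
Step 4: frontier [0—1 19, 1—2 21, 1—3 18, 1—4 4] → take 1—4 (4); add 1.
The 4th edge added is 1—4.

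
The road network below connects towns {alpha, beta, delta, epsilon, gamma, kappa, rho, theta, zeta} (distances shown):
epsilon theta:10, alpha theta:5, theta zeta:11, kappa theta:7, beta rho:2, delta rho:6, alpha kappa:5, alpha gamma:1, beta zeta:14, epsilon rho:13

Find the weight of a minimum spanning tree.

53

Sort edges by weight, then run Kruskal:
alpha gamma (1): add — endpoints in different components.
beta rho (2): add — endpoints in different components.
alpha kappa (5): add — endpoints in different components.
alpha theta (5): add — endpoints in different components.
delta rho (6): add — endpoints in different components.
kappa theta (7): skip — theta and kappa already connected.
epsilon theta (10): add — endpoints in different components.
theta zeta (11): add — endpoints in different components.
epsilon rho (13): add — endpoints in different components.
MST edges: alpha gamma, beta rho, alpha kappa, alpha theta, delta rho, epsilon theta, theta zeta, epsilon rho; total weight 1+2+5+5+6+10+11+13 = 53.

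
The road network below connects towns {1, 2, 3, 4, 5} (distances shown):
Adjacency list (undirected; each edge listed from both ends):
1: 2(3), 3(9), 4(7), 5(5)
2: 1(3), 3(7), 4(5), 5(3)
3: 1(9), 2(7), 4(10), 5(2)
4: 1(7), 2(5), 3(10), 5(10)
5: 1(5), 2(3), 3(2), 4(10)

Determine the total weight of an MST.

Grow the tree from 3 using Prim:
Step 1: frontier [3-5 2, 2-3 7, 1-3 9, 3-4 10] → take 3-5 (2); add 5.
Step 2: frontier [2-3 7, 1-3 9, 3-4 10, 2-5 3, 1-5 5, 4-5 10] → take 2-5 (3); add 2.
Step 3: frontier [1-2 3, 2-4 5, 1-3 9, 3-4 10, 1-5 5, 4-5 10] → take 1-2 (3); add 1.
Step 4: frontier [1-4 7, 2-4 5, 3-4 10, 4-5 10] → take 2-4 (5); add 4.
MST edges: 3-5, 2-5, 1-2, 2-4; total weight 2+3+3+5 = 13.

13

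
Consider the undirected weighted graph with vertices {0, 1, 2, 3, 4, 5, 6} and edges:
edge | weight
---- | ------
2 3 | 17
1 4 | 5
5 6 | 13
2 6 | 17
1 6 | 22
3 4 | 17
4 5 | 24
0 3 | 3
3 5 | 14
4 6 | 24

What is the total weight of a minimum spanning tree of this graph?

69

Kruskal: consider edges lightest-first.
0 3 (3): add. Components now {0,3} {1} {2} {4} {5} {6}
1 4 (5): add. Components now {0,3} {1,4} {2} {5} {6}
5 6 (13): add. Components now {0,3} {1,4} {2} {5,6}
3 5 (14): add. Components now {0,3,5,6} {1,4} {2}
2 3 (17): add. Components now {0,2,3,5,6} {1,4}
2 6 (17): skip — 2 and 6 already connected.
3 4 (17): add. Components now {0,1,2,3,4,5,6}
MST edges: 0 3, 1 4, 5 6, 3 5, 2 3, 3 4; total weight 3+5+13+14+17+17 = 69.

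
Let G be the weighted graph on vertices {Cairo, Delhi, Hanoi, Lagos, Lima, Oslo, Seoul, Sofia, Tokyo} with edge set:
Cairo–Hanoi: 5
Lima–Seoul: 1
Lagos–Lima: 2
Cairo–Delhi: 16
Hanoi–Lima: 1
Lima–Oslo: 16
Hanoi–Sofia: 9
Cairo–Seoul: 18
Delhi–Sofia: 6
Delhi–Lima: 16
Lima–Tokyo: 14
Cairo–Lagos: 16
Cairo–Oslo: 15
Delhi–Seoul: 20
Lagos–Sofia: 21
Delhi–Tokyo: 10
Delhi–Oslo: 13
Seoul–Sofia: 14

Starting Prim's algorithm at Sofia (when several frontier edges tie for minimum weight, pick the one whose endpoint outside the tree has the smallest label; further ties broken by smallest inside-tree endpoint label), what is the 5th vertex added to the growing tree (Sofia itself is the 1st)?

Prim, starting at Sofia.
Step 1: cheapest edge leaving the tree is Delhi–Sofia (6); add Delhi.
Step 2: cheapest edge leaving the tree is Hanoi–Sofia (9); add Hanoi.
Step 3: cheapest edge leaving the tree is Hanoi–Lima (1); add Lima.
Step 4: cheapest edge leaving the tree is Lima–Seoul (1); add Seoul.
Step 5: cheapest edge leaving the tree is Lagos–Lima (2); add Lagos.
Step 6: cheapest edge leaving the tree is Cairo–Hanoi (5); add Cairo.
Step 7: cheapest edge leaving the tree is Delhi–Tokyo (10); add Tokyo.
Step 8: cheapest edge leaving the tree is Delhi–Oslo (13); add Oslo.
Vertex order: Sofia, Delhi, Hanoi, Lima, Seoul, Lagos, Cairo, Tokyo, Oslo. The 5th vertex is Seoul.

Seoul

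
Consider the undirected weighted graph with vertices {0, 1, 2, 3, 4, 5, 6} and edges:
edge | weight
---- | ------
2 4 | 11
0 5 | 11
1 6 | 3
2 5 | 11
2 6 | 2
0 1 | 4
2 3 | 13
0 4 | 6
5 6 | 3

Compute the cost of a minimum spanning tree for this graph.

31

Prim's algorithm from 3:
Step 1: frontier [2 3 13] → take 2 3 (13); add 2.
Step 2: frontier [2 6 2, 2 4 11, 2 5 11] → take 2 6 (2); add 6.
Step 3: frontier [2 4 11, 2 5 11, 1 6 3, 5 6 3] → take 1 6 (3); add 1.
Step 4: frontier [0 1 4, 2 4 11, 2 5 11, 5 6 3] → take 5 6 (3); add 5.
Step 5: frontier [0 1 4, 2 4 11, 0 5 11] → take 0 1 (4); add 0.
Step 6: frontier [0 4 6, 2 4 11] → take 0 4 (6); add 4.
MST edges: 2 3, 2 6, 1 6, 5 6, 0 1, 0 4; total weight 13+2+3+3+4+6 = 31.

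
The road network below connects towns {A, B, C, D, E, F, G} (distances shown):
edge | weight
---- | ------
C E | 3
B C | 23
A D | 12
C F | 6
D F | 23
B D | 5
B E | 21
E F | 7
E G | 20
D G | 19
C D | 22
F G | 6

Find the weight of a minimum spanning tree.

Prim's algorithm from C:
Step 1: frontier [C E 3, C F 6, C D 22, B C 23] → take C E (3); add E.
Step 2: frontier [C F 6, C D 22, B C 23, E F 7, E G 20, B E 21] → take C F (6); add F.
Step 3: frontier [C D 22, B C 23, E G 20, B E 21, F G 6, D F 23] → take F G (6); add G.
Step 4: frontier [C D 22, B C 23, B E 21, D F 23, D G 19] → take D G (19); add D.
Step 5: frontier [B C 23, B D 5, A D 12, B E 21] → take B D (5); add B.
Step 6: frontier [A D 12] → take A D (12); add A.
MST edges: C E, C F, F G, D G, B D, A D; total weight 3+6+6+19+5+12 = 51.

51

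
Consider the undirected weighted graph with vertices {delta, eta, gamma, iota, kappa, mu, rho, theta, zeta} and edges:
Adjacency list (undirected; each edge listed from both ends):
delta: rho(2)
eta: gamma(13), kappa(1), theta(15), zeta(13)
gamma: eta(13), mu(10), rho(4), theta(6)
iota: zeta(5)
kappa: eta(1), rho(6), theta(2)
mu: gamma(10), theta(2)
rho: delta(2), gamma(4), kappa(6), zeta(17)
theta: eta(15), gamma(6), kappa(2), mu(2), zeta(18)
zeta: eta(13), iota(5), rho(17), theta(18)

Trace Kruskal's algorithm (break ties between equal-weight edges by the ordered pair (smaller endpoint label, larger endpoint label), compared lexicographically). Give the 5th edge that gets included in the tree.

gamma-rho

Kruskal: consider edges lightest-first.
eta–kappa (1): add — endpoints in different components.
delta–rho (2): add — endpoints in different components.
kappa–theta (2): add — endpoints in different components.
mu–theta (2): add — endpoints in different components.
gamma–rho (4): add — endpoints in different components.
iota–zeta (5): add — endpoints in different components.
gamma–theta (6): add — endpoints in different components.
kappa–rho (6): skip — rho and kappa already connected.
gamma–mu (10): skip — gamma and mu already connected.
eta–gamma (13): skip — gamma and eta already connected.
eta–zeta (13): add — endpoints in different components.
The 5th edge added is gamma–rho.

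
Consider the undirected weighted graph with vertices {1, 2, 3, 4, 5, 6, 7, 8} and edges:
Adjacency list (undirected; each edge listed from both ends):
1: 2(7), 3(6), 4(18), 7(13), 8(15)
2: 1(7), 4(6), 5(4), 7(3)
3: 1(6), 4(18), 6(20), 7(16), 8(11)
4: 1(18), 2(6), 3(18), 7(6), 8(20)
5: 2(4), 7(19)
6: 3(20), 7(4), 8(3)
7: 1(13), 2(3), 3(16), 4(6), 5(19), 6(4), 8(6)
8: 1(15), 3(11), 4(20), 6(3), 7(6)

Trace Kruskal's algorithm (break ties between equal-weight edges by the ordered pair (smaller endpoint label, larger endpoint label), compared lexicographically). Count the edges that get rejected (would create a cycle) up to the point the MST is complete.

Sort edges by weight, then run Kruskal:
2-7 (3): add — endpoints in different components.
6-8 (3): add — endpoints in different components.
2-5 (4): add — endpoints in different components.
6-7 (4): add — endpoints in different components.
1-3 (6): add — endpoints in different components.
2-4 (6): add — endpoints in different components.
4-7 (6): skip — 4 and 7 already connected.
7-8 (6): skip — 7 and 8 already connected.
1-2 (7): add — endpoints in different components.
Edges rejected before the tree was complete: 2.

2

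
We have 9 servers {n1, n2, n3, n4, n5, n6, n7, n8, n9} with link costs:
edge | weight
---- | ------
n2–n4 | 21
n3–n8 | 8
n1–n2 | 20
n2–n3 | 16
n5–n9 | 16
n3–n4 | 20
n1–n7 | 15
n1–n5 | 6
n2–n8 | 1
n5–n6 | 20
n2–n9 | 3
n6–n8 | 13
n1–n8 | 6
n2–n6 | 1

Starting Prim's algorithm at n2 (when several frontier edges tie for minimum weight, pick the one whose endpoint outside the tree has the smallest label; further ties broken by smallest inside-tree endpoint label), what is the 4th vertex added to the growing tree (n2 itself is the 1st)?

n9

Grow the tree from n2 using Prim:
Step 1: frontier [n2–n6 1, n2–n8 1, n2–n9 3, n2–n3 16, n1–n2 20, n2–n4 21] → take n2–n6 (1); add n6.
Step 2: frontier [n2–n8 1, n2–n9 3, n2–n3 16, n1–n2 20, n2–n4 21, n6–n8 13, n5–n6 20] → take n2–n8 (1); add n8.
Step 3: frontier [n2–n9 3, n2–n3 16, n1–n2 20, n2–n4 21, n5–n6 20, n1–n8 6, n3–n8 8] → take n2–n9 (3); add n9.
Step 4: frontier [n2–n3 16, n1–n2 20, n2–n4 21, n5–n6 20, n1–n8 6, n3–n8 8, n5–n9 16] → take n1–n8 (6); add n1.
Step 5: frontier [n1–n5 6, n1–n7 15, n2–n3 16, n2–n4 21, n5–n6 20, n3–n8 8, n5–n9 16] → take n1–n5 (6); add n5.
Step 6: frontier [n1–n7 15, n2–n3 16, n2–n4 21, n3–n8 8] → take n3–n8 (8); add n3.
Step 7: frontier [n1–n7 15, n2–n4 21, n3–n4 20] → take n1–n7 (15); add n7.
Step 8: frontier [n2–n4 21, n3–n4 20] → take n3–n4 (20); add n4.
Vertex order: n2, n6, n8, n9, n1, n5, n3, n7, n4. The 4th vertex is n9.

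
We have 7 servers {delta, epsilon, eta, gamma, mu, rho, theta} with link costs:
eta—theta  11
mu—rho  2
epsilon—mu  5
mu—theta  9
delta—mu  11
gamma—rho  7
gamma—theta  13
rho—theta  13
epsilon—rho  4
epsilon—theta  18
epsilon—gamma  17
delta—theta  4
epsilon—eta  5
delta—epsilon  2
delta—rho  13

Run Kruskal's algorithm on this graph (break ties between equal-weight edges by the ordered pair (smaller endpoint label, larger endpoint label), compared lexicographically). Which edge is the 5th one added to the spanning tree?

Kruskal: consider edges lightest-first.
delta—epsilon (2): add — endpoints in different components.
mu—rho (2): add — endpoints in different components.
delta—theta (4): add — endpoints in different components.
epsilon—rho (4): add — endpoints in different components.
epsilon—eta (5): add — endpoints in different components.
epsilon—mu (5): skip — mu and epsilon already connected.
gamma—rho (7): add — endpoints in different components.
The 5th edge added is epsilon—eta.

epsilon-eta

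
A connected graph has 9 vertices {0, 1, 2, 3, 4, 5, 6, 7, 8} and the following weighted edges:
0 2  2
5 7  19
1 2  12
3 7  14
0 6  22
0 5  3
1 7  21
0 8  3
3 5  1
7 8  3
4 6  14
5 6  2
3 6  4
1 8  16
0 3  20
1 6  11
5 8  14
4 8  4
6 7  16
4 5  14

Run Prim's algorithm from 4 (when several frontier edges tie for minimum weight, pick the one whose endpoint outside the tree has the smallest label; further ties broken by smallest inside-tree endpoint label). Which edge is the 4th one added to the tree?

0-5

Prim's algorithm from 4:
Step 1: cheapest edge leaving the tree is 4 8 (4); add 8.
Step 2: cheapest edge leaving the tree is 0 8 (3); add 0.
Step 3: cheapest edge leaving the tree is 0 2 (2); add 2.
Step 4: cheapest edge leaving the tree is 0 5 (3); add 5.
Step 5: cheapest edge leaving the tree is 3 5 (1); add 3.
Step 6: cheapest edge leaving the tree is 5 6 (2); add 6.
Step 7: cheapest edge leaving the tree is 7 8 (3); add 7.
Step 8: cheapest edge leaving the tree is 1 6 (11); add 1.
The 4th edge added is 0 5.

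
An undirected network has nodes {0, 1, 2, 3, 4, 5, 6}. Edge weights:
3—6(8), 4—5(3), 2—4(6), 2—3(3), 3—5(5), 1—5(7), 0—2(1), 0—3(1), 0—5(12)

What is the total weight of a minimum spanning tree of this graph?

25

Prim, starting at 0.
Step 1: frontier [0—2 1, 0—3 1, 0—5 12] → take 0—2 (1); add 2.
Step 2: frontier [0—3 1, 0—5 12, 2—3 3, 2—4 6] → take 0—3 (1); add 3.
Step 3: frontier [0—5 12, 2—4 6, 3—5 5, 3—6 8] → take 3—5 (5); add 5.
Step 4: frontier [2—4 6, 3—6 8, 4—5 3, 1—5 7] → take 4—5 (3); add 4.
Step 5: frontier [3—6 8, 1—5 7] → take 1—5 (7); add 1.
Step 6: frontier [3—6 8] → take 3—6 (8); add 6.
MST edges: 0—2, 0—3, 3—5, 4—5, 1—5, 3—6; total weight 1+1+5+3+7+8 = 25.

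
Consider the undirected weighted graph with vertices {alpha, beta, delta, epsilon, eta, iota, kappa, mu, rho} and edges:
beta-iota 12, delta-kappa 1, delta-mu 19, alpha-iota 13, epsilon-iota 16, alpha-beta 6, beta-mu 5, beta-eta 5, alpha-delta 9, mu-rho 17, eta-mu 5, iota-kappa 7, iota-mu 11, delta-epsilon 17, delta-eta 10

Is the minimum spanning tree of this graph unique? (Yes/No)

No

Kruskal's algorithm — process edges by increasing weight (ties by edge label):
delta-kappa (1): add — endpoints in different components.
beta-eta (5): add — endpoints in different components.
beta-mu (5): add — endpoints in different components.
eta-mu (5): skip — eta and mu already connected.
alpha-beta (6): add — endpoints in different components.
iota-kappa (7): add — endpoints in different components.
alpha-delta (9): add — endpoints in different components.
delta-eta (10): skip — delta and eta already connected.
iota-mu (11): skip — iota and mu already connected.
beta-iota (12): skip — beta and iota already connected.
alpha-iota (13): skip — iota and alpha already connected.
epsilon-iota (16): add — endpoints in different components.
delta-epsilon (17): skip — delta and epsilon already connected.
mu-rho (17): add — endpoints in different components.
Non-tree edge eta-mu has weight 5, equal to the heaviest edge on its tree cycle — swapping gives another MST of the same weight. Not unique.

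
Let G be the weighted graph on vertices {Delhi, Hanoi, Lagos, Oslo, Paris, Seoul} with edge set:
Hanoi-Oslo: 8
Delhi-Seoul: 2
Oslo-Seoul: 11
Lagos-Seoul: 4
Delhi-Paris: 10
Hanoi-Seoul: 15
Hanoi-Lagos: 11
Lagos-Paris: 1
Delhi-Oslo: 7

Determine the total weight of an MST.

Kruskal: consider edges lightest-first.
Lagos-Paris (1): add. Components now {Seoul} {Hanoi} {Lagos,Paris} {Oslo} {Delhi}
Delhi-Seoul (2): add. Components now {Delhi,Seoul} {Hanoi} {Lagos,Paris} {Oslo}
Lagos-Seoul (4): add. Components now {Delhi,Lagos,Paris,Seoul} {Hanoi} {Oslo}
Delhi-Oslo (7): add. Components now {Delhi,Lagos,Oslo,Paris,Seoul} {Hanoi}
Hanoi-Oslo (8): add. Components now {Delhi,Hanoi,Lagos,Oslo,Paris,Seoul}
MST edges: Lagos-Paris, Delhi-Seoul, Lagos-Seoul, Delhi-Oslo, Hanoi-Oslo; total weight 1+2+4+7+8 = 22.

22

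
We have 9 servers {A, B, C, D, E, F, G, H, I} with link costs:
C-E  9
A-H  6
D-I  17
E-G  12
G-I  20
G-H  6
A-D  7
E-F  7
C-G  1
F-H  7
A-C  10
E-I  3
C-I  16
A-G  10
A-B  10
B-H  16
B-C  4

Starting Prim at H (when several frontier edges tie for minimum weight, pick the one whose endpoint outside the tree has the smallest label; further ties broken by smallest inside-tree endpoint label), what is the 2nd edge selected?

G-H

Prim's algorithm from H:
Step 1: cheapest edge leaving the tree is A-H (6); add A.
Step 2: cheapest edge leaving the tree is G-H (6); add G.
Step 3: cheapest edge leaving the tree is C-G (1); add C.
Step 4: cheapest edge leaving the tree is B-C (4); add B.
Step 5: cheapest edge leaving the tree is A-D (7); add D.
Step 6: cheapest edge leaving the tree is F-H (7); add F.
Step 7: cheapest edge leaving the tree is E-F (7); add E.
Step 8: cheapest edge leaving the tree is E-I (3); add I.
The 2nd edge added is G-H.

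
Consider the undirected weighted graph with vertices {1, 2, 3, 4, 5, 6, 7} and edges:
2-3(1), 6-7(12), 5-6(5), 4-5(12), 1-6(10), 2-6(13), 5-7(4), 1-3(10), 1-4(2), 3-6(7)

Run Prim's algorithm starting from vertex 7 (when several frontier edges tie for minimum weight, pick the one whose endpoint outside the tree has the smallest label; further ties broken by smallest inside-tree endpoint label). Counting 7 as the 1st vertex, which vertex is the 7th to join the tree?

Prim, starting at 7.
Step 1: frontier [5-7 4, 6-7 12] → take 5-7 (4); add 5.
Step 2: frontier [5-6 5, 4-5 12, 6-7 12] → take 5-6 (5); add 6.
Step 3: frontier [4-5 12, 3-6 7, 1-6 10, 2-6 13] → take 3-6 (7); add 3.
Step 4: frontier [2-3 1, 1-3 10, 4-5 12, 1-6 10, 2-6 13] → take 2-3 (1); add 2.
Step 5: frontier [1-3 10, 4-5 12, 1-6 10] → take 1-3 (10); add 1.
Step 6: frontier [1-4 2, 4-5 12] → take 1-4 (2); add 4.
Vertex order: 7, 5, 6, 3, 2, 1, 4. The 7th vertex is 4.

4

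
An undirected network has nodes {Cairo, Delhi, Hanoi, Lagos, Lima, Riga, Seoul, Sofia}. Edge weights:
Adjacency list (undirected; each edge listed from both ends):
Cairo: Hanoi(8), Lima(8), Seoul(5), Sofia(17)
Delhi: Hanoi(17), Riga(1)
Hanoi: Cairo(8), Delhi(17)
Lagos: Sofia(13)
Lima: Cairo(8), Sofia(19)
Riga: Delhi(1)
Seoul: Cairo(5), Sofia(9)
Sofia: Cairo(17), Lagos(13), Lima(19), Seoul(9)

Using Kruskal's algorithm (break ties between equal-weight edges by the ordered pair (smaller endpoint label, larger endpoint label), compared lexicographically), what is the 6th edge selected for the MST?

Kruskal: consider edges lightest-first.
Delhi Riga (1): add — endpoints in different components.
Cairo Seoul (5): add — endpoints in different components.
Cairo Hanoi (8): add — endpoints in different components.
Cairo Lima (8): add — endpoints in different components.
Seoul Sofia (9): add — endpoints in different components.
Lagos Sofia (13): add — endpoints in different components.
Cairo Sofia (17): skip — Cairo and Sofia already connected.
Delhi Hanoi (17): add — endpoints in different components.
The 6th edge added is Lagos Sofia.

Lagos-Sofia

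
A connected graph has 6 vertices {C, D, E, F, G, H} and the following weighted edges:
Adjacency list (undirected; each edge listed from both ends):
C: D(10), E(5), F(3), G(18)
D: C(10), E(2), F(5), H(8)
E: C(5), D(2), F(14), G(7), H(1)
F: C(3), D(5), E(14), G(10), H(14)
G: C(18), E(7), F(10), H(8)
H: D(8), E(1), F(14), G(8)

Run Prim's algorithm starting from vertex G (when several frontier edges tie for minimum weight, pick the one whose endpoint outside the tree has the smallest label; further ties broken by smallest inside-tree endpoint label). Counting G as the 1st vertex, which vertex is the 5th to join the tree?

C

Prim, starting at G.
Step 1: cheapest edge leaving the tree is E-G (7); add E.
Step 2: cheapest edge leaving the tree is E-H (1); add H.
Step 3: cheapest edge leaving the tree is D-E (2); add D.
Step 4: cheapest edge leaving the tree is C-E (5); add C.
Step 5: cheapest edge leaving the tree is C-F (3); add F.
Vertex order: G, E, H, D, C, F. The 5th vertex is C.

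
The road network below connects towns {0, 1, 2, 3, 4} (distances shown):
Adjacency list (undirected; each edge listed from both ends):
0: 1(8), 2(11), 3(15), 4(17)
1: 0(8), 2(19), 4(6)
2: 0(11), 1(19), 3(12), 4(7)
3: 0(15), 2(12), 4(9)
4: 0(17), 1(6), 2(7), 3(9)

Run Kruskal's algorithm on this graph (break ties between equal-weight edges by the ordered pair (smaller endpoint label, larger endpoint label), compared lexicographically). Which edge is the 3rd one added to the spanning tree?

0-1

Kruskal's algorithm — process edges by increasing weight (ties by edge label):
1 4 (6): add — endpoints in different components.
2 4 (7): add — endpoints in different components.
0 1 (8): add — endpoints in different components.
3 4 (9): add — endpoints in different components.
The 3rd edge added is 0 1.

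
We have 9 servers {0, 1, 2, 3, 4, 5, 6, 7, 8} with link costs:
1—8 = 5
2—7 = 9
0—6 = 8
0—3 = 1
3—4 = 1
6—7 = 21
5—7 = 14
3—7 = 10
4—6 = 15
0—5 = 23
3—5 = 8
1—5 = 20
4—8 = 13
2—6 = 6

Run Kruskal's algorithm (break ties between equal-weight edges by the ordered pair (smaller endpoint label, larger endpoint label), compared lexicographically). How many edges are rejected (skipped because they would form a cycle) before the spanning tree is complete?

Sort edges by weight, then run Kruskal:
0—3 (1): add — endpoints in different components.
3—4 (1): add — endpoints in different components.
1—8 (5): add — endpoints in different components.
2—6 (6): add — endpoints in different components.
0—6 (8): add — endpoints in different components.
3—5 (8): add — endpoints in different components.
2—7 (9): add — endpoints in different components.
3—7 (10): skip — 3 and 7 already connected.
4—8 (13): add — endpoints in different components.
Edges rejected before the tree was complete: 1.

1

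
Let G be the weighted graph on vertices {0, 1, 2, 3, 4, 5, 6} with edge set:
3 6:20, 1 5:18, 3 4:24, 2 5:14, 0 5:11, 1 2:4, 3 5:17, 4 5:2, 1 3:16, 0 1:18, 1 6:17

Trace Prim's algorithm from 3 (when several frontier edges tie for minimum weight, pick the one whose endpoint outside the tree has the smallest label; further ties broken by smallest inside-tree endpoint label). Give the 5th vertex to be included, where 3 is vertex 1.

4

Grow the tree from 3 using Prim:
Step 1: cheapest edge leaving the tree is 1 3 (16); add 1.
Step 2: cheapest edge leaving the tree is 1 2 (4); add 2.
Step 3: cheapest edge leaving the tree is 2 5 (14); add 5.
Step 4: cheapest edge leaving the tree is 4 5 (2); add 4.
Step 5: cheapest edge leaving the tree is 0 5 (11); add 0.
Step 6: cheapest edge leaving the tree is 1 6 (17); add 6.
Vertex order: 3, 1, 2, 5, 4, 0, 6. The 5th vertex is 4.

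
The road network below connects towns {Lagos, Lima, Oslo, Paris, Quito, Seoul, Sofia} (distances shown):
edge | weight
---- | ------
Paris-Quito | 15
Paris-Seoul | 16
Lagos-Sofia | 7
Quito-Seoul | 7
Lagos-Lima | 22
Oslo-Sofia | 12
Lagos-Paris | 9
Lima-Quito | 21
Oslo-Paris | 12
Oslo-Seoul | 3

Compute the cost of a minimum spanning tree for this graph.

Kruskal's algorithm — process edges by increasing weight (ties by edge label):
Oslo-Seoul (3): add. Components now {Lima} {Oslo,Seoul} {Sofia} {Paris} {Lagos} {Quito}
Lagos-Sofia (7): add. Components now {Lima} {Oslo,Seoul} {Lagos,Sofia} {Paris} {Quito}
Quito-Seoul (7): add. Components now {Lima} {Oslo,Quito,Seoul} {Lagos,Sofia} {Paris}
Lagos-Paris (9): add. Components now {Lima} {Oslo,Quito,Seoul} {Lagos,Paris,Sofia}
Oslo-Paris (12): add. Components now {Lima} {Lagos,Oslo,Paris,Quito,Seoul,Sofia}
Oslo-Sofia (12): skip — Oslo and Sofia already connected.
Paris-Quito (15): skip — Paris and Quito already connected.
Paris-Seoul (16): skip — Seoul and Paris already connected.
Lima-Quito (21): add. Components now {Lagos,Lima,Oslo,Paris,Quito,Seoul,Sofia}
MST edges: Oslo-Seoul, Lagos-Sofia, Quito-Seoul, Lagos-Paris, Oslo-Paris, Lima-Quito; total weight 3+7+7+9+12+21 = 59.

59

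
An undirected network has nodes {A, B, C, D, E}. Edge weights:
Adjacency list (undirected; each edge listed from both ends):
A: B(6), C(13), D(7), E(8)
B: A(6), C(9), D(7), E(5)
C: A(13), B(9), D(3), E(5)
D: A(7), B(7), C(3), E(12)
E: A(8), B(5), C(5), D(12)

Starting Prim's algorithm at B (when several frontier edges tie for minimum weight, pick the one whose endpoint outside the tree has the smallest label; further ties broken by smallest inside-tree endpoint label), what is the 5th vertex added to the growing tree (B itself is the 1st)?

A

Prim, starting at B.
Step 1: cheapest edge leaving the tree is B—E (5); add E.
Step 2: cheapest edge leaving the tree is C—E (5); add C.
Step 3: cheapest edge leaving the tree is C—D (3); add D.
Step 4: cheapest edge leaving the tree is A—B (6); add A.
Vertex order: B, E, C, D, A. The 5th vertex is A.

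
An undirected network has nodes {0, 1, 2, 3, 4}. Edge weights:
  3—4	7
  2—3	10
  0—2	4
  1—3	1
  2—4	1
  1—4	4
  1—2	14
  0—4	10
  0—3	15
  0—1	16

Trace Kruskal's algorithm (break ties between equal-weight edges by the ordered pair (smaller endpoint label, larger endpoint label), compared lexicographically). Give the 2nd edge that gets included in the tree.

Kruskal: consider edges lightest-first.
1—3 (1): add. Components now {0} {1,3} {2} {4}
2—4 (1): add. Components now {0} {1,3} {2,4}
0—2 (4): add. Components now {0,2,4} {1,3}
1—4 (4): add. Components now {0,1,2,3,4}
The 2nd edge added is 2—4.

2-4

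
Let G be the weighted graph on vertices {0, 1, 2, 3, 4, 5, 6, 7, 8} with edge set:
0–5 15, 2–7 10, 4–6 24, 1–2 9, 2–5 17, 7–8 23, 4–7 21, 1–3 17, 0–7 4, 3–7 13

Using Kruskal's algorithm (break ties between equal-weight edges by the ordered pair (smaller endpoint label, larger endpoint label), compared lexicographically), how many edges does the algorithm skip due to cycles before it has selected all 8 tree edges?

Kruskal's algorithm — process edges by increasing weight (ties by edge label):
0–7 (4): add — endpoints in different components.
1–2 (9): add — endpoints in different components.
2–7 (10): add — endpoints in different components.
3–7 (13): add — endpoints in different components.
0–5 (15): add — endpoints in different components.
1–3 (17): skip — 1 and 3 already connected.
2–5 (17): skip — 2 and 5 already connected.
4–7 (21): add — endpoints in different components.
7–8 (23): add — endpoints in different components.
4–6 (24): add — endpoints in different components.
Edges rejected before the tree was complete: 2.

2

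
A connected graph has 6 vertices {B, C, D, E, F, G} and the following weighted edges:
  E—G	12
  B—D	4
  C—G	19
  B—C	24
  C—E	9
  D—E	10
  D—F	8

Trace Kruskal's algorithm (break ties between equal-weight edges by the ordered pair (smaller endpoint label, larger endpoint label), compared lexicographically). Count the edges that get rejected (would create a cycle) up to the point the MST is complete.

0

Kruskal: consider edges lightest-first.
B—D (4): add — endpoints in different components.
D—F (8): add — endpoints in different components.
C—E (9): add — endpoints in different components.
D—E (10): add — endpoints in different components.
E—G (12): add — endpoints in different components.
Edges rejected before the tree was complete: 0.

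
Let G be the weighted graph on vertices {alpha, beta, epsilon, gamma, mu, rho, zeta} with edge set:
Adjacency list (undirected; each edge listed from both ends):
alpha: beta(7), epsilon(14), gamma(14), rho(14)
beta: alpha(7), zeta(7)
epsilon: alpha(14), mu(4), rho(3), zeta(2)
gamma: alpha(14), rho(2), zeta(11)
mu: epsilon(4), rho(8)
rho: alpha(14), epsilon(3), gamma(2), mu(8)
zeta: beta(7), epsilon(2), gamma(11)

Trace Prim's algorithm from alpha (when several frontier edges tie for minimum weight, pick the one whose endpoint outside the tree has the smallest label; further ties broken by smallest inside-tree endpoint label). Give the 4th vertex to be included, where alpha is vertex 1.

Prim's algorithm from alpha:
Step 1: cheapest edge leaving the tree is alpha—beta (7); add beta.
Step 2: cheapest edge leaving the tree is beta—zeta (7); add zeta.
Step 3: cheapest edge leaving the tree is epsilon—zeta (2); add epsilon.
Step 4: cheapest edge leaving the tree is epsilon—rho (3); add rho.
Step 5: cheapest edge leaving the tree is gamma—rho (2); add gamma.
Step 6: cheapest edge leaving the tree is epsilon—mu (4); add mu.
Vertex order: alpha, beta, zeta, epsilon, rho, gamma, mu. The 4th vertex is epsilon.

epsilon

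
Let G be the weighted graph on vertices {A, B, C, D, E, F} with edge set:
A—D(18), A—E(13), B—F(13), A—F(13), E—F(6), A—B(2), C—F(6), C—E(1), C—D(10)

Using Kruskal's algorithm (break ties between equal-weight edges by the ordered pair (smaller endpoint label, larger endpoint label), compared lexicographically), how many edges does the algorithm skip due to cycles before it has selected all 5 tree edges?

Kruskal: consider edges lightest-first.
C—E (1): add — endpoints in different components.
A—B (2): add — endpoints in different components.
C—F (6): add — endpoints in different components.
E—F (6): skip — E and F already connected.
C—D (10): add — endpoints in different components.
A—E (13): add — endpoints in different components.
Edges rejected before the tree was complete: 1.

1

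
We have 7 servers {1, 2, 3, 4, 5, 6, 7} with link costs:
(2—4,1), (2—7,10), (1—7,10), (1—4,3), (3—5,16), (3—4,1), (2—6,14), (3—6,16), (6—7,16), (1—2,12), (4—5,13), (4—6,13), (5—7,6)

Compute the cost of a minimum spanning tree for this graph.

Grow the tree from 3 using Prim:
Step 1: frontier [3—4 1, 3—5 16, 3—6 16] → take 3—4 (1); add 4.
Step 2: frontier [3—5 16, 3—6 16, 2—4 1, 1—4 3, 4—5 13, 4—6 13] → take 2—4 (1); add 2.
Step 3: frontier [2—7 10, 1—2 12, 2—6 14, 3—5 16, 3—6 16, 1—4 3, 4—5 13, 4—6 13] → take 1—4 (3); add 1.
Step 4: frontier [1—7 10, 2—7 10, 2—6 14, 3—5 16, 3—6 16, 4—5 13, 4—6 13] → take 1—7 (10); add 7.
Step 5: frontier [2—6 14, 3—5 16, 3—6 16, 4—5 13, 4—6 13, 5—7 6, 6—7 16] → take 5—7 (6); add 5.
Step 6: frontier [2—6 14, 3—6 16, 4—6 13, 6—7 16] → take 4—6 (13); add 6.
MST edges: 3—4, 2—4, 1—4, 1—7, 5—7, 4—6; total weight 1+1+3+10+6+13 = 34.

34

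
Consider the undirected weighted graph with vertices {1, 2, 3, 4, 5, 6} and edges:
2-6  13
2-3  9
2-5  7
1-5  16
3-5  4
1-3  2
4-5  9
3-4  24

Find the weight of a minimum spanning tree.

Kruskal: consider edges lightest-first.
1-3 (2): add — endpoints in different components.
3-5 (4): add — endpoints in different components.
2-5 (7): add — endpoints in different components.
2-3 (9): skip — 2 and 3 already connected.
4-5 (9): add — endpoints in different components.
2-6 (13): add — endpoints in different components.
MST edges: 1-3, 3-5, 2-5, 4-5, 2-6; total weight 2+4+7+9+13 = 35.

35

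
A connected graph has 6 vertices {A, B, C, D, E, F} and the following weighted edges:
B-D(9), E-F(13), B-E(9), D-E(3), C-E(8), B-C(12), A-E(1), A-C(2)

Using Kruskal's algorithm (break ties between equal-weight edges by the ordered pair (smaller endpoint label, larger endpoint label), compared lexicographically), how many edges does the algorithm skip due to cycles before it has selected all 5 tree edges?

3

Kruskal's algorithm — process edges by increasing weight (ties by edge label):
A-E (1): add. Components now {A,E} {B} {C} {D} {F}
A-C (2): add. Components now {A,C,E} {B} {D} {F}
D-E (3): add. Components now {A,C,D,E} {B} {F}
C-E (8): skip — C and E already connected.
B-D (9): add. Components now {A,B,C,D,E} {F}
B-E (9): skip — B and E already connected.
B-C (12): skip — B and C already connected.
E-F (13): add. Components now {A,B,C,D,E,F}
Edges rejected before the tree was complete: 3.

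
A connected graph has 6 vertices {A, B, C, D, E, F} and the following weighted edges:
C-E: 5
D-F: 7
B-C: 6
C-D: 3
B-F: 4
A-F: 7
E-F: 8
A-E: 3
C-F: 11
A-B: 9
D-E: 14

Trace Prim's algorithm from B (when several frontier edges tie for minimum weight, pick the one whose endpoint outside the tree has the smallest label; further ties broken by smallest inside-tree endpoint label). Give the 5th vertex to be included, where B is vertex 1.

E

Prim's algorithm from B:
Step 1: frontier [B-F 4, B-C 6, A-B 9] → take B-F (4); add F.
Step 2: frontier [B-C 6, A-B 9, A-F 7, D-F 7, E-F 8, C-F 11] → take B-C (6); add C.
Step 3: frontier [A-B 9, C-D 3, C-E 5, A-F 7, D-F 7, E-F 8] → take C-D (3); add D.
Step 4: frontier [A-B 9, C-E 5, D-E 14, A-F 7, E-F 8] → take C-E (5); add E.
Step 5: frontier [A-B 9, A-E 3, A-F 7] → take A-E (3); add A.
Vertex order: B, F, C, D, E, A. The 5th vertex is E.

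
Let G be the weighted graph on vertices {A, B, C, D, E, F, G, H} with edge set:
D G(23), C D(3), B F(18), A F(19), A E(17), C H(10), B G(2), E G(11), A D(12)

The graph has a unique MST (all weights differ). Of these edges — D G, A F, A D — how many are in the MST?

1

Kruskal's algorithm — process edges by increasing weight (ties by edge label):
B G (2): add — endpoints in different components.
C D (3): add — endpoints in different components.
C H (10): add — endpoints in different components.
E G (11): add — endpoints in different components.
A D (12): add — endpoints in different components.
A E (17): add — endpoints in different components.
B F (18): add — endpoints in different components.
MST edge set: {B G, C D, C H, E G, A D, A E, B F}.
Of the listed edges, {A D} are in the MST → 1.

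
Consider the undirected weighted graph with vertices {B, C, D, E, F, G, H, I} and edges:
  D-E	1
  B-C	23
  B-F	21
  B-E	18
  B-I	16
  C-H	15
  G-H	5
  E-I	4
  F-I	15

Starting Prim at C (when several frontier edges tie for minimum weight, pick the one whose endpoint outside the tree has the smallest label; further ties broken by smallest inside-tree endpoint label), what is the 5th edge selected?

E-I

Prim's algorithm from C:
Step 1: cheapest edge leaving the tree is C-H (15); add H.
Step 2: cheapest edge leaving the tree is G-H (5); add G.
Step 3: cheapest edge leaving the tree is B-C (23); add B.
Step 4: cheapest edge leaving the tree is B-I (16); add I.
Step 5: cheapest edge leaving the tree is E-I (4); add E.
Step 6: cheapest edge leaving the tree is D-E (1); add D.
Step 7: cheapest edge leaving the tree is F-I (15); add F.
The 5th edge added is E-I.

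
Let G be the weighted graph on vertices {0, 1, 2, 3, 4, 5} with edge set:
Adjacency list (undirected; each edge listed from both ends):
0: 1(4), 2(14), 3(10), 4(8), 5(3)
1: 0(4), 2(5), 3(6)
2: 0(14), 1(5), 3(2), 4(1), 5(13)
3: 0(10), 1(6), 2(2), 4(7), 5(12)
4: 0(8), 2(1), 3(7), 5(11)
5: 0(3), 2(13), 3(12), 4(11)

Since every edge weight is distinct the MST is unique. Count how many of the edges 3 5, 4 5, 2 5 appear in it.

0

Kruskal's algorithm — process edges by increasing weight (ties by edge label):
2 4 (1): add — endpoints in different components.
2 3 (2): add — endpoints in different components.
0 5 (3): add — endpoints in different components.
0 1 (4): add — endpoints in different components.
1 2 (5): add — endpoints in different components.
MST edge set: {2 4, 2 3, 0 5, 0 1, 1 2}.
Of the listed edges, {} are in the MST → 0.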